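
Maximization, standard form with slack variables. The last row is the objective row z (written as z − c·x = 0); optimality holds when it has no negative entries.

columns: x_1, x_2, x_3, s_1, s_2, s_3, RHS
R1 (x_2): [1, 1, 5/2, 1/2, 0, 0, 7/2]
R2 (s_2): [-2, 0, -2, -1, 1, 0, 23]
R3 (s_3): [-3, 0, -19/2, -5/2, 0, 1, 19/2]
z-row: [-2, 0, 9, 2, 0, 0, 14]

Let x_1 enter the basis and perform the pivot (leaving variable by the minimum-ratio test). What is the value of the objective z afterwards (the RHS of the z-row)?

21

Ratio test on column x_1 — row 1: (7/2)/1 = 7/2; row 2: entry -2 ≤ 0; row 3: entry -3 ≤ 0. Minimum is 7/2 at row 1 (x_2 leaves); pivot element 1.
Pivot on row 1; the z-row RHS becomes 14 − (-2)·(7/2) = 21.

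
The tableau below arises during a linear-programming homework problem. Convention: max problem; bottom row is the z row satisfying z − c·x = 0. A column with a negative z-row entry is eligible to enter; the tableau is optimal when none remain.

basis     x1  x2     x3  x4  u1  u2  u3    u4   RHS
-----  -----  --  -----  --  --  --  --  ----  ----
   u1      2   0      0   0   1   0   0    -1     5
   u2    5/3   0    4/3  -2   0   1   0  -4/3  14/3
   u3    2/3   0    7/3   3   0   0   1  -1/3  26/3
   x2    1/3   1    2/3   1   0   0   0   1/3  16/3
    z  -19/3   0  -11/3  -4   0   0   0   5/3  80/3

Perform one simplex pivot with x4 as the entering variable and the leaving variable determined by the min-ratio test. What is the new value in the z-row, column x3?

-5/9

Ratio test on column x4 — row 1: entry 0 ≤ 0; row 2: entry -2 ≤ 0; row 3: (26/3)/3 = 26/9; row 4: (16/3)/1 = 16/3. Minimum is 26/9 at row 3 (u3 leaves); pivot element 3.
Divide row 3 by 3; eliminate column x4 from the other rows.
z-row update in column x3: -11/3 − (-4)·(7/9) = -5/9.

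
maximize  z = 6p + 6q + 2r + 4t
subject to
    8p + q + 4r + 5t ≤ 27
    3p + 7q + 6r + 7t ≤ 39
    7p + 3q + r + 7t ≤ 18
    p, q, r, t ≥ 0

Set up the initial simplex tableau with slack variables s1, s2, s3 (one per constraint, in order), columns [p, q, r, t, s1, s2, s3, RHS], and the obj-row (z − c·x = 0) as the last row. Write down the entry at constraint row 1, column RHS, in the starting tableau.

The RHS of constraint 1 is b_1 = 27.

27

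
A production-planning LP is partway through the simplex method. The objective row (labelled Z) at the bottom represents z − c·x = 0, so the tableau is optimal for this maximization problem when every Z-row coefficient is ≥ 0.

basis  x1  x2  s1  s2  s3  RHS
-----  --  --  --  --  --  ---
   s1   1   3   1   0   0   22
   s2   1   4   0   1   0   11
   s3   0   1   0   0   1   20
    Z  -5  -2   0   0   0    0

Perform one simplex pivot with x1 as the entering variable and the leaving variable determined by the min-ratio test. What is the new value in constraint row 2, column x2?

4

Ratio test on column x1 — row 1: 22/1 = 22; row 2: 11/1 = 11; row 3: entry 0 ≤ 0. Minimum is 11 at row 2 (s2 leaves); pivot element 1.
Divide row 2 by 1; eliminate column x1 from the other rows.
In the new row 2, the x2 entry is the old entry divided by the pivot: 4/1 = 4.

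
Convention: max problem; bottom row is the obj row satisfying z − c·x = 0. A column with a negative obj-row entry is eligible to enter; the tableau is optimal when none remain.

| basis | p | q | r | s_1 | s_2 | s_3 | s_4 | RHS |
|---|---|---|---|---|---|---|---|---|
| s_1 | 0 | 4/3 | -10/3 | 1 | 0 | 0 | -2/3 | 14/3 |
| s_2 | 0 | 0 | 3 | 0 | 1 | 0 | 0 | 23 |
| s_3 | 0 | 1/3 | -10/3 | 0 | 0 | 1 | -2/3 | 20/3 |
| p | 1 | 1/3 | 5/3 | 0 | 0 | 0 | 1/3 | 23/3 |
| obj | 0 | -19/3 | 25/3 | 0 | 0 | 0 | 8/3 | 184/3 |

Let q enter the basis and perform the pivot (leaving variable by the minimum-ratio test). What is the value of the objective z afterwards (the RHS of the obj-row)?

167/2

Ratio test on column q — row 1: (14/3)/(4/3) = 7/2; row 2: entry 0 ≤ 0; row 3: (20/3)/(1/3) = 20; row 4: (23/3)/(1/3) = 23. Minimum is 7/2 at row 1 (s_1 leaves); pivot element 4/3.
Pivot on row 1; the obj-row RHS becomes 184/3 − (-19/3)·(7/2) = 167/2.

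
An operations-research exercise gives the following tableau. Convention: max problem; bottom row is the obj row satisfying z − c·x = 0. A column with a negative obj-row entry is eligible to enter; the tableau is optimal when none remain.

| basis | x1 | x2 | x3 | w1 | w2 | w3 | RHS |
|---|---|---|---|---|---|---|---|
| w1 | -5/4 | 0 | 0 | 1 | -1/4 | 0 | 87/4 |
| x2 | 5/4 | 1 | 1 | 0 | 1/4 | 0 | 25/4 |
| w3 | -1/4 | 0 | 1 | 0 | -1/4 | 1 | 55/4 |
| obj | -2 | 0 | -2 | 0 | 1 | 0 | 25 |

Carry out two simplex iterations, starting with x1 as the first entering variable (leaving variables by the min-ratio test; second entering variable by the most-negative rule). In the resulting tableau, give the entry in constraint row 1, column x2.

0

Ratio test on column x1 — row 1: entry -5/4 ≤ 0; row 2: (25/4)/(5/4) = 5; row 3: entry -1/4 ≤ 0. Minimum is 5 at row 2 (x2 leaves); pivot element 5/4.
Divide row 2 by 5/4; eliminate column x1 from the other rows.
Second iteration: most negative obj-row entry is -2/5 in column x3, so x3 enters.
Ratio test on column x3 — row 1: 28/1 = 28; row 2: 5/(4/5) = 25/4; row 3: 15/(6/5) = 25/2. Minimum is 25/4 at row 2 (x1 leaves); pivot element 4/5.
Divide row 2 by 4/5; eliminate column x3 from the other rows.
After both pivots, the entry at constraint row 1, column x2 is 0.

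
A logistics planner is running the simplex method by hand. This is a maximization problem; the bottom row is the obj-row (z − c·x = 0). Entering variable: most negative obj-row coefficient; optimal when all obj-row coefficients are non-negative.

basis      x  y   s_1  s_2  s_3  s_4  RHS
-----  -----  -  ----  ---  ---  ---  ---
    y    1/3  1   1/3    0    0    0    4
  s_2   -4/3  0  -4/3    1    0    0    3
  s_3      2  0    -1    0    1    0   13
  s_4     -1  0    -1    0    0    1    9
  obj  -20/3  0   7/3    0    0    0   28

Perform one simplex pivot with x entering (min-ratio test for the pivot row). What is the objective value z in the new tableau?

Ratio test on column x — row 1: 4/(1/3) = 12; row 2: entry -4/3 ≤ 0; row 3: 13/2 = 13/2; row 4: entry -1 ≤ 0. Minimum is 13/2 at row 3 (s_3 leaves); pivot element 2.
Pivot on row 3; the obj-row RHS becomes 28 − (-20/3)·(13/2) = 214/3.

214/3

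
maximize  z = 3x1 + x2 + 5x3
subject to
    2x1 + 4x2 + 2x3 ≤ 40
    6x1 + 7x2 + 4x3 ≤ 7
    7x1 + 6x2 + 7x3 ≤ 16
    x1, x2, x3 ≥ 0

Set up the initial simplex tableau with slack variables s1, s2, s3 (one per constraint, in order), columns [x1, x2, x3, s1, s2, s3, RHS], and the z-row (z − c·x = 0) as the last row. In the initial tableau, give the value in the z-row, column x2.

The z-row carries the negated objective coefficients: the x2 entry is -1.

-1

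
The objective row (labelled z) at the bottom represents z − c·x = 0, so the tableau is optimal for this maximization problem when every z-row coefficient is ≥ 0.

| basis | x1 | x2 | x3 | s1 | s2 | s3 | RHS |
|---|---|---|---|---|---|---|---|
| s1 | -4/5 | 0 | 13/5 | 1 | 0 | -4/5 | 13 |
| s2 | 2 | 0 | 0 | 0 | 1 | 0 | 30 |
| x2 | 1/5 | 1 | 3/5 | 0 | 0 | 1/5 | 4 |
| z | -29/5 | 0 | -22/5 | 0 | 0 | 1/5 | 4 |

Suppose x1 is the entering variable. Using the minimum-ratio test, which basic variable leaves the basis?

s2

Column x1 entries and ratios — s1: -4/5 ≤ 0, skip; s2: 30/2 = 15; x2: 4/(1/5) = 20.
Smallest ratio is 15 in the row of s2, so s2 leaves.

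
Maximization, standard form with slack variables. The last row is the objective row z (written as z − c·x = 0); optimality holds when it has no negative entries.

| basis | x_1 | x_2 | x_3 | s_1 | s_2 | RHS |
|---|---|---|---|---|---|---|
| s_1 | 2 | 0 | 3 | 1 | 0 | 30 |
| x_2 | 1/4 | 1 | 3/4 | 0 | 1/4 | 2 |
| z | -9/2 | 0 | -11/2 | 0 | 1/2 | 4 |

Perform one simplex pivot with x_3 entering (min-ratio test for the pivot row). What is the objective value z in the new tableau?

56/3

Ratio test on column x_3 — row 1: 30/3 = 10; row 2: 2/(3/4) = 8/3. Minimum is 8/3 at row 2 (x_2 leaves); pivot element 3/4.
Pivot on row 2; the z-row RHS becomes 4 − (-11/2)·(8/3) = 56/3.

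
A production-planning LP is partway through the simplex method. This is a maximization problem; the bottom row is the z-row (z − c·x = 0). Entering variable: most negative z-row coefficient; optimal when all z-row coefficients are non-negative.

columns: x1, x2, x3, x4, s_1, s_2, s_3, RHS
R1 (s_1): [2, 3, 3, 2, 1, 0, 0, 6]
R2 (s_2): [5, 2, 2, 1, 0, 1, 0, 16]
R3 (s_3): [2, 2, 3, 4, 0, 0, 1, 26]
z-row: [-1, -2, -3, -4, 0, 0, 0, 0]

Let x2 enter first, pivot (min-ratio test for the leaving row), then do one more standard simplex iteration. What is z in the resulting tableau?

Ratio test on column x2 — row 1: 6/3 = 2; row 2: 16/2 = 8; row 3: 26/2 = 13. Minimum is 2 at row 1 (s_1 leaves); pivot element 3.
Pivot on row 1; the z-row RHS becomes 0 − (-2)·2 = 4.
Next entering variable (most negative z-row entry -8/3): x4.
Ratio test on column x4 — row 1: 2/(2/3) = 3; row 2: entry -1/3 ≤ 0; row 3: 22/(8/3) = 33/4. Minimum is 3 at row 1 (x2 leaves); pivot element 2/3.
After the second pivot the z-row RHS is 4 − (-8/3)·3 = 12.

12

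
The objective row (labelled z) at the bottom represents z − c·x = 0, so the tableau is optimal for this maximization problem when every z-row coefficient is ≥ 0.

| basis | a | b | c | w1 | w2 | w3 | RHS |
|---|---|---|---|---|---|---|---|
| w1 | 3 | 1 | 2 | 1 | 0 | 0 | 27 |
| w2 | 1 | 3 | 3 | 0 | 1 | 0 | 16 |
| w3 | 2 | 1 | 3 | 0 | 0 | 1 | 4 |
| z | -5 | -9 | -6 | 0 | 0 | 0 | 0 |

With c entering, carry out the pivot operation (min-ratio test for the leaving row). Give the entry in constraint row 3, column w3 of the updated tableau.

1/3

Ratio test on column c — row 1: 27/2 = 27/2; row 2: 16/3 = 16/3; row 3: 4/3 = 4/3. Minimum is 4/3 at row 3 (w3 leaves); pivot element 3.
Divide row 3 by 3; eliminate column c from the other rows.
In the new row 3, the w3 entry is the old entry divided by the pivot: 1/3 = 1/3.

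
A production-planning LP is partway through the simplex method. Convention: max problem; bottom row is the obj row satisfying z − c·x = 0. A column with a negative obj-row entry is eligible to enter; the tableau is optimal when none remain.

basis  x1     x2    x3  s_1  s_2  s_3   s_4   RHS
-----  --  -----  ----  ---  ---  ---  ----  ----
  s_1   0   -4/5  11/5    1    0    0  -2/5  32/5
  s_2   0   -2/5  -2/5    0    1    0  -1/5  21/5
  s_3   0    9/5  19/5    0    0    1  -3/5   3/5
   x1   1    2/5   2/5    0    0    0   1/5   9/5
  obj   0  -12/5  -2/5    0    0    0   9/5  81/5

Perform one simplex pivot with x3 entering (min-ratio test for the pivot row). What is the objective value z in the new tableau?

Ratio test on column x3 — row 1: (32/5)/(11/5) = 32/11; row 2: entry -2/5 ≤ 0; row 3: (3/5)/(19/5) = 3/19; row 4: (9/5)/(2/5) = 9/2. Minimum is 3/19 at row 3 (s_3 leaves); pivot element 19/5.
Pivot on row 3; the obj-row RHS becomes 81/5 − (-2/5)·(3/19) = 309/19.

309/19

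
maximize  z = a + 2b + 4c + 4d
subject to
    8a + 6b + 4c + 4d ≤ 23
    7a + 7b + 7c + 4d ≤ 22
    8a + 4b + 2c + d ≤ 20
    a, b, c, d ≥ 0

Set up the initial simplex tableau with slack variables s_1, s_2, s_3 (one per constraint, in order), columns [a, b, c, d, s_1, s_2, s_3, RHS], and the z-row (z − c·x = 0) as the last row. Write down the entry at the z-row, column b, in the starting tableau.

The z-row carries the negated objective coefficients: the b entry is -2.

-2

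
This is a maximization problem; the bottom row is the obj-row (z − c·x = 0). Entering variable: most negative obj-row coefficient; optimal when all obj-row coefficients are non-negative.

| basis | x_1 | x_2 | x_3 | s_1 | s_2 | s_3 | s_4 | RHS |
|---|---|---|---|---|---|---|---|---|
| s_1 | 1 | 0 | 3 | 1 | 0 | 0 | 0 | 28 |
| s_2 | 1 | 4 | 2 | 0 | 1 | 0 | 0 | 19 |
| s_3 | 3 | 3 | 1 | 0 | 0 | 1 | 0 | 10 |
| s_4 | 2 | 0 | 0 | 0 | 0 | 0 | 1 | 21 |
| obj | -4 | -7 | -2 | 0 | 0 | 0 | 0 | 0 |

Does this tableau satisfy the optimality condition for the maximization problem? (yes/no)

The obj-row has a negative entry -7 in column x_2, so it is not optimal.

no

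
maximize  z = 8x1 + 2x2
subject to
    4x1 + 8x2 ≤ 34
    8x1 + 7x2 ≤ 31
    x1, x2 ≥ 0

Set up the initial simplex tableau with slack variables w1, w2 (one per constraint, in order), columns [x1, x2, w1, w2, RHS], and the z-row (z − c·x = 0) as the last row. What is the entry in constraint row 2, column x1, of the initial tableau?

8

Constraint 2 has coefficient 8 on x1.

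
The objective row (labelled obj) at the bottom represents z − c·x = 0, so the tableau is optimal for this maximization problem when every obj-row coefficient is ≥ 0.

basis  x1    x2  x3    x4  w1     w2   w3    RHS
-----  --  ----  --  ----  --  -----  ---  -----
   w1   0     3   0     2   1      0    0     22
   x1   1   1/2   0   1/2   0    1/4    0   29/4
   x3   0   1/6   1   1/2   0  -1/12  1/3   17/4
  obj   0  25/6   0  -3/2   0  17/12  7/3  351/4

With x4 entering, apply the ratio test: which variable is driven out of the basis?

x3

Column x4 entries and ratios — w1: 22/2 = 11; x1: (29/4)/(1/2) = 29/2; x3: (17/4)/(1/2) = 17/2.
Smallest ratio is 17/2 in the row of x3, so x3 leaves.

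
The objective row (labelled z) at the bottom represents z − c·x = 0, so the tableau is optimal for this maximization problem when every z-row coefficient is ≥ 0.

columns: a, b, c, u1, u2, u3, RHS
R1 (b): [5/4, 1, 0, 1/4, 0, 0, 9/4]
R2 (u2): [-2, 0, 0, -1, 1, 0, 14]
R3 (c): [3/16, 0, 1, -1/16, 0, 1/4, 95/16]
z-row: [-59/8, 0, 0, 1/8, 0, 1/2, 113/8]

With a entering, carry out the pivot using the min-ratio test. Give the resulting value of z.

137/5

Ratio test on column a — row 1: (9/4)/(5/4) = 9/5; row 2: entry -2 ≤ 0; row 3: (95/16)/(3/16) = 95/3. Minimum is 9/5 at row 1 (b leaves); pivot element 5/4.
Pivot on row 1; the z-row RHS becomes 113/8 − (-59/8)·(9/5) = 137/5.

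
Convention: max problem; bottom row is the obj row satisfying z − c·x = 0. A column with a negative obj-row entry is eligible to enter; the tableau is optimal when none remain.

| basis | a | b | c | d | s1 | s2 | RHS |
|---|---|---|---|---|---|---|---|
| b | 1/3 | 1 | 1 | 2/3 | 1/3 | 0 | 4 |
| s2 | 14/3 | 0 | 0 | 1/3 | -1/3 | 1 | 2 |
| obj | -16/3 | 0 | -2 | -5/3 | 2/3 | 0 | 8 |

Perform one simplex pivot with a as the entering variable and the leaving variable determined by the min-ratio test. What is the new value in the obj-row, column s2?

Ratio test on column a — row 1: 4/(1/3) = 12; row 2: 2/(14/3) = 3/7. Minimum is 3/7 at row 2 (s2 leaves); pivot element 14/3.
Divide row 2 by 14/3; eliminate column a from the other rows.
obj-row update in column s2: 0 − (-16/3)·(3/14) = 8/7.

8/7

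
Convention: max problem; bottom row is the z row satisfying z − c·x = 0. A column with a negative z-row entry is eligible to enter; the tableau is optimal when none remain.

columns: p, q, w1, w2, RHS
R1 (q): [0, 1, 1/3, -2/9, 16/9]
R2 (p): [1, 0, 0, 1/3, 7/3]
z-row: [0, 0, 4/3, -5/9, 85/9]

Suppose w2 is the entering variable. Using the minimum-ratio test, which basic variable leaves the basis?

Column w2 entries and ratios — q: -2/9 ≤ 0, skip; p: (7/3)/(1/3) = 7.
Smallest ratio is 7 in the row of p, so p leaves.

p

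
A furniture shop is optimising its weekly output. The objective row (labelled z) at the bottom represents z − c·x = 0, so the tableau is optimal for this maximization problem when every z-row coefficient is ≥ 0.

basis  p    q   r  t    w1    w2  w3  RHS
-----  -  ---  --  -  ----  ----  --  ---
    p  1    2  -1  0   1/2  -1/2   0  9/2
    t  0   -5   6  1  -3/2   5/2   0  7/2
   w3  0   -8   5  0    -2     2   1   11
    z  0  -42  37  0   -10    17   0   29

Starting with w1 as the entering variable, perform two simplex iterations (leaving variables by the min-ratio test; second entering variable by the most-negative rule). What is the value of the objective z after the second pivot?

247/2

Ratio test on column w1 — row 1: (9/2)/(1/2) = 9; row 2: entry -3/2 ≤ 0; row 3: entry -2 ≤ 0. Minimum is 9 at row 1 (p leaves); pivot element 1/2.
Pivot on row 1; the z-row RHS becomes 29 − (-10)·9 = 119.
Next entering variable (most negative z-row entry -2): q.
Ratio test on column q — row 1: 9/4 = 9/4; row 2: 17/1 = 17; row 3: entry 0 ≤ 0. Minimum is 9/4 at row 1 (w1 leaves); pivot element 4.
After the second pivot the z-row RHS is 119 − (-2)·(9/4) = 247/2.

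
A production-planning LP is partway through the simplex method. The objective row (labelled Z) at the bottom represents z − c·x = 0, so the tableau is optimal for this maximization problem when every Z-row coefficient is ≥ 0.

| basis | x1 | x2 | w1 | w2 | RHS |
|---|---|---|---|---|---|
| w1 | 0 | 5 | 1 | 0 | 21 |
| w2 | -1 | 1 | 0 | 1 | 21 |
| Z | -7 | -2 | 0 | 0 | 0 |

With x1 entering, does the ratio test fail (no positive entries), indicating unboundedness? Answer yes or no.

Every constraint-row entry in column x1 is ≤ 0, so increasing x1 is unbounded.

yes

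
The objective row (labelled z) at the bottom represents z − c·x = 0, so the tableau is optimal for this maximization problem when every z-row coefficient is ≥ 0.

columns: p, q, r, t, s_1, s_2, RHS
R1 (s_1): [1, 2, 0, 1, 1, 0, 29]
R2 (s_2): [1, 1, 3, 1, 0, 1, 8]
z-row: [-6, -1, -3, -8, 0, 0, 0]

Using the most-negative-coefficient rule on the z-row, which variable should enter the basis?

Negative z-row entries: p: -6, q: -1, r: -3, t: -8.
The most negative is -8 in column t, so t enters.

t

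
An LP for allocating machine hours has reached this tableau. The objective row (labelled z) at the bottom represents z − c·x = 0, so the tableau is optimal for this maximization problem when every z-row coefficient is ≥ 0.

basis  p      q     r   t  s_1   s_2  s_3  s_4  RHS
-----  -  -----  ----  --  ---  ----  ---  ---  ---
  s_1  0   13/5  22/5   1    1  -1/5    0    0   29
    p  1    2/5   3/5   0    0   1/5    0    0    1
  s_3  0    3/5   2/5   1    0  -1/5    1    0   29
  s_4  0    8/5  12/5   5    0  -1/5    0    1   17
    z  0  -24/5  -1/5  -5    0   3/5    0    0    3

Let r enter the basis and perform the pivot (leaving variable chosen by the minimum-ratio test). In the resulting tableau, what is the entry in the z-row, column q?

Ratio test on column r — row 1: 29/(22/5) = 145/22; row 2: 1/(3/5) = 5/3; row 3: 29/(2/5) = 145/2; row 4: 17/(12/5) = 85/12. Minimum is 5/3 at row 2 (p leaves); pivot element 3/5.
Divide row 2 by 3/5; eliminate column r from the other rows.
z-row update in column q: -24/5 − (-1/5)·(2/3) = -14/3.

-14/3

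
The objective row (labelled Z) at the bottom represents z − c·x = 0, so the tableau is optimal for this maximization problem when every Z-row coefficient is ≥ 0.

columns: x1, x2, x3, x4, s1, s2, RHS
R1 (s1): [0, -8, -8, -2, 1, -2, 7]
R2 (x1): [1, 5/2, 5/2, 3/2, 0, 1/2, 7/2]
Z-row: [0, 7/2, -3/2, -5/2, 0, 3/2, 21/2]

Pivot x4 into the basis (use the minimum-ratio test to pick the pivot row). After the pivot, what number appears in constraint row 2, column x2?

Ratio test on column x4 — row 1: entry -2 ≤ 0; row 2: (7/2)/(3/2) = 7/3. Minimum is 7/3 at row 2 (x1 leaves); pivot element 3/2.
Divide row 2 by 3/2; eliminate column x4 from the other rows.
In the new row 2, the x2 entry is the old entry divided by the pivot: (5/2)/(3/2) = 5/3.

5/3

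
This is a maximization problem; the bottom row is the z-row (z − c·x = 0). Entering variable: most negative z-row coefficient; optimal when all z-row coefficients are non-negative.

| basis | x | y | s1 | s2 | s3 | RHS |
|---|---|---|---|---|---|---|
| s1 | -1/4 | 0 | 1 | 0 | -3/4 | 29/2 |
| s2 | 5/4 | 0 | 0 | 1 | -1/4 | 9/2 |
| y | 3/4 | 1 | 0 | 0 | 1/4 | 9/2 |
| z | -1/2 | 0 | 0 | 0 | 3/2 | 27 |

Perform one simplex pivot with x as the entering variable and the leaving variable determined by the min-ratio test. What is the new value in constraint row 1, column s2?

Ratio test on column x — row 1: entry -1/4 ≤ 0; row 2: (9/2)/(5/4) = 18/5; row 3: (9/2)/(3/4) = 6. Minimum is 18/5 at row 2 (s2 leaves); pivot element 5/4.
Divide row 2 by 5/4; eliminate column x from the other rows.
Row 1 update in column s2: 0 − (-1/4)·(4/5) = 1/5.

1/5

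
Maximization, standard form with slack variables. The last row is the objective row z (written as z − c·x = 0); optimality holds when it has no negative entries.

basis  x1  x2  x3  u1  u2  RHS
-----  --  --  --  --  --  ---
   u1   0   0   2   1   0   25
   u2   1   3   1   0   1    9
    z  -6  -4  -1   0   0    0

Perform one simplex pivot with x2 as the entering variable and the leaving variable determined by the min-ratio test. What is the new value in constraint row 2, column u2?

1/3

Ratio test on column x2 — row 1: entry 0 ≤ 0; row 2: 9/3 = 3. Minimum is 3 at row 2 (u2 leaves); pivot element 3.
Divide row 2 by 3; eliminate column x2 from the other rows.
In the new row 2, the u2 entry is the old entry divided by the pivot: 1/3 = 1/3.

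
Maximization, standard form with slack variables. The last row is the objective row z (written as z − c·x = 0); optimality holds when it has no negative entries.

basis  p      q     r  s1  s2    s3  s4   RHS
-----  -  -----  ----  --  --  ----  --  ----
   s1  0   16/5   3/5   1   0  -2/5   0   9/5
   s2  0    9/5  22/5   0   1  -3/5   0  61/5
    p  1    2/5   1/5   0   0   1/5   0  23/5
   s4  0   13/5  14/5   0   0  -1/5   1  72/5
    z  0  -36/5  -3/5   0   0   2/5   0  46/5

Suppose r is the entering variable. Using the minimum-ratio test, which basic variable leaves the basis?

s2

Column r entries and ratios — s1: (9/5)/(3/5) = 3; s2: (61/5)/(22/5) = 61/22; p: (23/5)/(1/5) = 23; s4: (72/5)/(14/5) = 36/7.
Smallest ratio is 61/22 in the row of s2, so s2 leaves.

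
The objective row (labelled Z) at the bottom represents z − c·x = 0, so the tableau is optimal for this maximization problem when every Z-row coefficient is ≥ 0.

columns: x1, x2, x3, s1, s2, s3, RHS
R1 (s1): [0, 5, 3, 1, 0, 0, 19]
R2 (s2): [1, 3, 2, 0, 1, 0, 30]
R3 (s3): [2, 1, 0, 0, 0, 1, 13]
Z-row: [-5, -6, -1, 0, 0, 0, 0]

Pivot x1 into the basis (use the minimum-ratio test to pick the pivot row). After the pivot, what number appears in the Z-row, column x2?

Ratio test on column x1 — row 1: entry 0 ≤ 0; row 2: 30/1 = 30; row 3: 13/2 = 13/2. Minimum is 13/2 at row 3 (s3 leaves); pivot element 2.
Divide row 3 by 2; eliminate column x1 from the other rows.
Z-row update in column x2: -6 − (-5)·(1/2) = -7/2.

-7/2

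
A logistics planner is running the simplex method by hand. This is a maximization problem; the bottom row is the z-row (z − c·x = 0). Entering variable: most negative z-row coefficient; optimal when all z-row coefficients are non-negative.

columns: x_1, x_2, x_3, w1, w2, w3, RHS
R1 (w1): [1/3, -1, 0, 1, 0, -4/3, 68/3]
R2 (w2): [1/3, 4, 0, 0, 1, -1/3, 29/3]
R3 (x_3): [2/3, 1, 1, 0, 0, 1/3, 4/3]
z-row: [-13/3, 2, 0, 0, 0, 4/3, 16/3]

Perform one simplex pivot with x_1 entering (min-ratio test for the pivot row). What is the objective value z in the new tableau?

Ratio test on column x_1 — row 1: (68/3)/(1/3) = 68; row 2: (29/3)/(1/3) = 29; row 3: (4/3)/(2/3) = 2. Minimum is 2 at row 3 (x_3 leaves); pivot element 2/3.
Pivot on row 3; the z-row RHS becomes 16/3 − (-13/3)·2 = 14.

14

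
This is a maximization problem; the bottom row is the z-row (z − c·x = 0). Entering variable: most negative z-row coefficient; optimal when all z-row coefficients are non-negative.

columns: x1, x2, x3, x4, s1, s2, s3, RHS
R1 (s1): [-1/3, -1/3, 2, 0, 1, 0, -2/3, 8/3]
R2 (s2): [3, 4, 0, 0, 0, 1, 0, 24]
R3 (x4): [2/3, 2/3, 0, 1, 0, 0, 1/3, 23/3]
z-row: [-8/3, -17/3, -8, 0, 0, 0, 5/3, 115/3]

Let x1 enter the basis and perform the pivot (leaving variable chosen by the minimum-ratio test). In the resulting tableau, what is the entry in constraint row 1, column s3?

-2/3

Ratio test on column x1 — row 1: entry -1/3 ≤ 0; row 2: 24/3 = 8; row 3: (23/3)/(2/3) = 23/2. Minimum is 8 at row 2 (s2 leaves); pivot element 3.
Divide row 2 by 3; eliminate column x1 from the other rows.
Row 1 update in column s3: -2/3 − (-1/3)·0 = -2/3.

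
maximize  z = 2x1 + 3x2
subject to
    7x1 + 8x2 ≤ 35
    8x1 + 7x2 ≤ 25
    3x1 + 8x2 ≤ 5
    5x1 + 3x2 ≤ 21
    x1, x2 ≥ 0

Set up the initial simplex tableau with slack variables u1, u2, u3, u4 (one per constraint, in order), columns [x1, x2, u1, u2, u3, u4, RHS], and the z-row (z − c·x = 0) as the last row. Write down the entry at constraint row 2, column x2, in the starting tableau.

7

Constraint 2 has coefficient 7 on x2.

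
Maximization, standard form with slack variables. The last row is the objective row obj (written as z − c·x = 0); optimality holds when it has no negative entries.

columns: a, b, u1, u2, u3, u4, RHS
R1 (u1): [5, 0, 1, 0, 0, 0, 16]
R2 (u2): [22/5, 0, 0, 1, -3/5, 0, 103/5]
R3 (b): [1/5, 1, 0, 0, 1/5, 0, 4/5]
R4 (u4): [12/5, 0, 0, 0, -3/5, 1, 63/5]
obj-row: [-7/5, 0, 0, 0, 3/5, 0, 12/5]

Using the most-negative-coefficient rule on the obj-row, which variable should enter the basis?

Negative obj-row entries: a: -7/5.
The most negative is -7/5 in column a, so a enters.

a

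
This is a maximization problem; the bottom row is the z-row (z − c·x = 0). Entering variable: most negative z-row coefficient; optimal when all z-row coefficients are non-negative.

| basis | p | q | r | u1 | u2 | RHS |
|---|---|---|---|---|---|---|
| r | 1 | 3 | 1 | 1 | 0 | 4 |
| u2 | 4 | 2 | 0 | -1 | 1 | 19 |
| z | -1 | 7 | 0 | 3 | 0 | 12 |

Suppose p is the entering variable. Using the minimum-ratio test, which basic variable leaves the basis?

Column p entries and ratios — r: 4/1 = 4; u2: 19/4 = 19/4.
Smallest ratio is 4 in the row of r, so r leaves.

r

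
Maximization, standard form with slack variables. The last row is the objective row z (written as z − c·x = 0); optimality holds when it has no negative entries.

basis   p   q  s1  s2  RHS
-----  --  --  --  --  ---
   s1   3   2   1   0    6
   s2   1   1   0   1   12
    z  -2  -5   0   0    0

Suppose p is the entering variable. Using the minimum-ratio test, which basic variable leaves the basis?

s1

Column p entries and ratios — s1: 6/3 = 2; s2: 12/1 = 12.
Smallest ratio is 2 in the row of s1, so s1 leaves.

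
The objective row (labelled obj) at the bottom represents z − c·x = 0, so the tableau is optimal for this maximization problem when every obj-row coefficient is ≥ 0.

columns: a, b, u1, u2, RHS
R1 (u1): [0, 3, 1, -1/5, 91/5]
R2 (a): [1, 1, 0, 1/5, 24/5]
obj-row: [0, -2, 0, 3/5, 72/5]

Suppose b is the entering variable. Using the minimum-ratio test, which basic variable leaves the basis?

Column b entries and ratios — u1: (91/5)/3 = 91/15; a: (24/5)/1 = 24/5.
Smallest ratio is 24/5 in the row of a, so a leaves.

a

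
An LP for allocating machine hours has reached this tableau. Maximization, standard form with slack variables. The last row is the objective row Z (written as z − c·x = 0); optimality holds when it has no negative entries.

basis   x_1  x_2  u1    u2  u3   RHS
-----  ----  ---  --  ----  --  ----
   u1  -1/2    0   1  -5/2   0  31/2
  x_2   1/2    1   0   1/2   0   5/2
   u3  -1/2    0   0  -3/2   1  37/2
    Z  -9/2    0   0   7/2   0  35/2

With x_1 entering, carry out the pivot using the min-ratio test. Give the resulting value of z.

Ratio test on column x_1 — row 1: entry -1/2 ≤ 0; row 2: (5/2)/(1/2) = 5; row 3: entry -1/2 ≤ 0. Minimum is 5 at row 2 (x_2 leaves); pivot element 1/2.
Pivot on row 2; the Z-row RHS becomes 35/2 − (-9/2)·5 = 40.

40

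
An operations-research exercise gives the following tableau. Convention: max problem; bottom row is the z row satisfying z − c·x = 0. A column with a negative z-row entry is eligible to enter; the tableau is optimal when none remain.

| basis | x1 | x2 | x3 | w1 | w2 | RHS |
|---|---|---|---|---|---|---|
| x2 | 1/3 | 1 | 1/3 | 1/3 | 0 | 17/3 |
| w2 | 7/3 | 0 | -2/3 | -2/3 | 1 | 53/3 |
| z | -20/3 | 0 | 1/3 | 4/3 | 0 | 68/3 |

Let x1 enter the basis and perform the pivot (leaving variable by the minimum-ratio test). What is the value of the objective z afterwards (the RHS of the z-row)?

Ratio test on column x1 — row 1: (17/3)/(1/3) = 17; row 2: (53/3)/(7/3) = 53/7. Minimum is 53/7 at row 2 (w2 leaves); pivot element 7/3.
Pivot on row 2; the z-row RHS becomes 68/3 − (-20/3)·(53/7) = 512/7.

512/7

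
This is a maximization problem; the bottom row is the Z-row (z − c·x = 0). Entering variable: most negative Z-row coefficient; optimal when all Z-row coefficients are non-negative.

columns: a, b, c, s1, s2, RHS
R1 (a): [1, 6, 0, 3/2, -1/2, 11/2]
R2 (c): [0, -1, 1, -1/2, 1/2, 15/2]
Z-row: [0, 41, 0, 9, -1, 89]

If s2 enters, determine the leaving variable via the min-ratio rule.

c

Column s2 entries and ratios — a: -1/2 ≤ 0, skip; c: (15/2)/(1/2) = 15.
Smallest ratio is 15 in the row of c, so c leaves.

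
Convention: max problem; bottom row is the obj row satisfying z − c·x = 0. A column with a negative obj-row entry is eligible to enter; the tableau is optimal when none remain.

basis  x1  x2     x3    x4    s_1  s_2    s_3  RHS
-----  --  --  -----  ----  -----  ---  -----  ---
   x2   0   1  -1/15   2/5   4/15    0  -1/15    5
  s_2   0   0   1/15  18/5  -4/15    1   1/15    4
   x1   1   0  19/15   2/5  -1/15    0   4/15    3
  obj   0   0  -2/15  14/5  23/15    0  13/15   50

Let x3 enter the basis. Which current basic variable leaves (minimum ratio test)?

Column x3 entries and ratios — x2: -1/15 ≤ 0, skip; s_2: 4/(1/15) = 60; x1: 3/(19/15) = 45/19.
Smallest ratio is 45/19 in the row of x1, so x1 leaves.

x1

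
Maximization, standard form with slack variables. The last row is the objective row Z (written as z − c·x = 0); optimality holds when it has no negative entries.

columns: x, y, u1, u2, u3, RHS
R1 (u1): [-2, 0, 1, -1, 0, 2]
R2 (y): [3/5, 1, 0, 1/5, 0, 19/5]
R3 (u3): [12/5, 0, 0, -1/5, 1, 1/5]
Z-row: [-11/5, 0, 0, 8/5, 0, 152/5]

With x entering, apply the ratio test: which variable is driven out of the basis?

u3

Column x entries and ratios — u1: -2 ≤ 0, skip; y: (19/5)/(3/5) = 19/3; u3: (1/5)/(12/5) = 1/12.
Smallest ratio is 1/12 in the row of u3, so u3 leaves.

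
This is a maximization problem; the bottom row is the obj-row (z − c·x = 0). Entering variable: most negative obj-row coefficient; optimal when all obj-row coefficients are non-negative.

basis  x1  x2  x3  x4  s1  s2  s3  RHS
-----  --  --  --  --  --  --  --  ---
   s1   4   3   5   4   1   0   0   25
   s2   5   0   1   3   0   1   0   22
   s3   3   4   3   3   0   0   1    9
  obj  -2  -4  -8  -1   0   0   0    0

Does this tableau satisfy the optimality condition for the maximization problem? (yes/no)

no

The obj-row has a negative entry -8 in column x3, so it is not optimal.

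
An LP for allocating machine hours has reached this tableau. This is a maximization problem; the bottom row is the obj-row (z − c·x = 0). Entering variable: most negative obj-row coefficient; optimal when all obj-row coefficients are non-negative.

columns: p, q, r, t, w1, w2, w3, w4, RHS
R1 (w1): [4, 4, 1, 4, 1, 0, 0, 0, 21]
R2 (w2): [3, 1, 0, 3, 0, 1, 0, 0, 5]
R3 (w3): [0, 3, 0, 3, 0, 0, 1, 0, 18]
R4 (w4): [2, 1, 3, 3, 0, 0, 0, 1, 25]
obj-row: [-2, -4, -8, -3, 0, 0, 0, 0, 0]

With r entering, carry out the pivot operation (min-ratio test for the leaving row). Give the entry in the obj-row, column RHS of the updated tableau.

Ratio test on column r — row 1: 21/1 = 21; row 2: entry 0 ≤ 0; row 3: entry 0 ≤ 0; row 4: 25/3 = 25/3. Minimum is 25/3 at row 4 (w4 leaves); pivot element 3.
Divide row 4 by 3; eliminate column r from the other rows.
obj-row update in column RHS: 0 − (-8)·(25/3) = 200/3.

200/3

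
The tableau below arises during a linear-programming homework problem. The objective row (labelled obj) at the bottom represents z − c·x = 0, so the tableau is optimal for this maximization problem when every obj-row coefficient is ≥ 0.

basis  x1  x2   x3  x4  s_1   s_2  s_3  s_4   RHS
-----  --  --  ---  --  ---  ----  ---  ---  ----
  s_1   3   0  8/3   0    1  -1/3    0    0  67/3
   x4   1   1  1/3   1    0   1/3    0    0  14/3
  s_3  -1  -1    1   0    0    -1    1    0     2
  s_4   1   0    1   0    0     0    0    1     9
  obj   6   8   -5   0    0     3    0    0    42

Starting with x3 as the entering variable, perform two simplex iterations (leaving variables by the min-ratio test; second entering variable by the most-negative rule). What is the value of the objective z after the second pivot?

64

Ratio test on column x3 — row 1: (67/3)/(8/3) = 67/8; row 2: (14/3)/(1/3) = 14; row 3: 2/1 = 2; row 4: 9/1 = 9. Minimum is 2 at row 3 (s_3 leaves); pivot element 1.
Pivot on row 3; the obj-row RHS becomes 42 − (-5)·2 = 52.
Next entering variable (most negative obj-row entry -2): s_2.
Ratio test on column s_2 — row 1: 17/(7/3) = 51/7; row 2: 4/(2/3) = 6; row 3: entry -1 ≤ 0; row 4: 7/1 = 7. Minimum is 6 at row 2 (x4 leaves); pivot element 2/3.
After the second pivot the obj-row RHS is 52 − (-2)·6 = 64.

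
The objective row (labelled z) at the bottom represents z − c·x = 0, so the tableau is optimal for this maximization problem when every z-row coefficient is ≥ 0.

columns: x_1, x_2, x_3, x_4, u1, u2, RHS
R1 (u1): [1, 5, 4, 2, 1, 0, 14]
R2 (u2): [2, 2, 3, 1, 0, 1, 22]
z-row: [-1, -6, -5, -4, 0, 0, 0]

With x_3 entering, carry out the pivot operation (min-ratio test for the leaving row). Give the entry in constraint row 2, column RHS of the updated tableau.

Ratio test on column x_3 — row 1: 14/4 = 7/2; row 2: 22/3 = 22/3. Minimum is 7/2 at row 1 (u1 leaves); pivot element 4.
Divide row 1 by 4; eliminate column x_3 from the other rows.
Row 2 update in column RHS: 22 − 3·(7/2) = 23/2.

23/2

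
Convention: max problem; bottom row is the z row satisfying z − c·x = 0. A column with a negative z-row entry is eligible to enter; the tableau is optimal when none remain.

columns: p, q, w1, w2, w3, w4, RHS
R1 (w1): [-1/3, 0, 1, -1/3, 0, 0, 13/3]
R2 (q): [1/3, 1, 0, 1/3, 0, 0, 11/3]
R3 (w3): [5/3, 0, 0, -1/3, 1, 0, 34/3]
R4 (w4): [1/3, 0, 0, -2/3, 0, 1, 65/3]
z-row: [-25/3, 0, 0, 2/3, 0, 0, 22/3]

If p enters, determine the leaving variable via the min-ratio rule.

Column p entries and ratios — w1: -1/3 ≤ 0, skip; q: (11/3)/(1/3) = 11; w3: (34/3)/(5/3) = 34/5; w4: (65/3)/(1/3) = 65.
Smallest ratio is 34/5 in the row of w3, so w3 leaves.

w3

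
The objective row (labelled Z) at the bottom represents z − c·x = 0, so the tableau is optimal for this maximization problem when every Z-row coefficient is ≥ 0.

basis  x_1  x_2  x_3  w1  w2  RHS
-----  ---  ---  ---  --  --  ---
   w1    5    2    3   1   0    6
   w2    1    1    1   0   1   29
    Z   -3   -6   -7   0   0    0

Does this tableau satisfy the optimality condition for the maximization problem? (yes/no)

The Z-row has a negative entry -7 in column x_3, so it is not optimal.

no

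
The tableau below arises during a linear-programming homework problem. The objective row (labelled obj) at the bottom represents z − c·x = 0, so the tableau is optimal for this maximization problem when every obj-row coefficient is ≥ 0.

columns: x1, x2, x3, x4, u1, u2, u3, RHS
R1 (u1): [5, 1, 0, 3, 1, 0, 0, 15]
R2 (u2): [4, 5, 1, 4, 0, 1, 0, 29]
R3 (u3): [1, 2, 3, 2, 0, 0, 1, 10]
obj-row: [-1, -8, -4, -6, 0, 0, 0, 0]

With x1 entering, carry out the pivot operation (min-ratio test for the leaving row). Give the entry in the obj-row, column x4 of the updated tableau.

-27/5

Ratio test on column x1 — row 1: 15/5 = 3; row 2: 29/4 = 29/4; row 3: 10/1 = 10. Minimum is 3 at row 1 (u1 leaves); pivot element 5.
Divide row 1 by 5; eliminate column x1 from the other rows.
obj-row update in column x4: -6 − (-1)·(3/5) = -27/5.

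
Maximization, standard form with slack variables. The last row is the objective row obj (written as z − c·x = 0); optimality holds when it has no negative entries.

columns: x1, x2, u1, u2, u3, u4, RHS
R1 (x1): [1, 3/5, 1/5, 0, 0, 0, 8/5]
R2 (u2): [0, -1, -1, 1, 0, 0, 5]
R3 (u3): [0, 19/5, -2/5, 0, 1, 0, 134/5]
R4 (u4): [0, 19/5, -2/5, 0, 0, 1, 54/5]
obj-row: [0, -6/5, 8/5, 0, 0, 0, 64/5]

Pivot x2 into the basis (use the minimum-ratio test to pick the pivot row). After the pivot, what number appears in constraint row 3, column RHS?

Ratio test on column x2 — row 1: (8/5)/(3/5) = 8/3; row 2: entry -1 ≤ 0; row 3: (134/5)/(19/5) = 134/19; row 4: (54/5)/(19/5) = 54/19. Minimum is 8/3 at row 1 (x1 leaves); pivot element 3/5.
Divide row 1 by 3/5; eliminate column x2 from the other rows.
Row 3 update in column RHS: 134/5 − (19/5)·(8/3) = 50/3.

50/3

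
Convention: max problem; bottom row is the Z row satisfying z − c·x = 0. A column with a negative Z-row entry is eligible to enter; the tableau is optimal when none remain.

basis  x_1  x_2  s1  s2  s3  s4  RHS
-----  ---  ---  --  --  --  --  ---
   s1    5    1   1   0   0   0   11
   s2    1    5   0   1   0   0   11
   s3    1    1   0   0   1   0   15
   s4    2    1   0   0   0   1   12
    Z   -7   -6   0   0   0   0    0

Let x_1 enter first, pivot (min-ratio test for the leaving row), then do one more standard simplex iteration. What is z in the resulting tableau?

143/6

Ratio test on column x_1 — row 1: 11/5 = 11/5; row 2: 11/1 = 11; row 3: 15/1 = 15; row 4: 12/2 = 6. Minimum is 11/5 at row 1 (s1 leaves); pivot element 5.
Pivot on row 1; the Z-row RHS becomes 0 − (-7)·(11/5) = 77/5.
Next entering variable (most negative Z-row entry -23/5): x_2.
Ratio test on column x_2 — row 1: (11/5)/(1/5) = 11; row 2: (44/5)/(24/5) = 11/6; row 3: (64/5)/(4/5) = 16; row 4: (38/5)/(3/5) = 38/3. Minimum is 11/6 at row 2 (s2 leaves); pivot element 24/5.
After the second pivot the Z-row RHS is 77/5 − (-23/5)·(11/6) = 143/6.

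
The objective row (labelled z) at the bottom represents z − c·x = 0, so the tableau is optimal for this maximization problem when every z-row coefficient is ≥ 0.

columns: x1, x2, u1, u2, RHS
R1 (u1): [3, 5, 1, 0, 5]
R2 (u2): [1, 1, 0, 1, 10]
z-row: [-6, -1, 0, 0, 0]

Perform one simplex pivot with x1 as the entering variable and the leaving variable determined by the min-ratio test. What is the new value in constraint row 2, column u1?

Ratio test on column x1 — row 1: 5/3 = 5/3; row 2: 10/1 = 10. Minimum is 5/3 at row 1 (u1 leaves); pivot element 3.
Divide row 1 by 3; eliminate column x1 from the other rows.
Row 2 update in column u1: 0 − 1·(1/3) = -1/3.

-1/3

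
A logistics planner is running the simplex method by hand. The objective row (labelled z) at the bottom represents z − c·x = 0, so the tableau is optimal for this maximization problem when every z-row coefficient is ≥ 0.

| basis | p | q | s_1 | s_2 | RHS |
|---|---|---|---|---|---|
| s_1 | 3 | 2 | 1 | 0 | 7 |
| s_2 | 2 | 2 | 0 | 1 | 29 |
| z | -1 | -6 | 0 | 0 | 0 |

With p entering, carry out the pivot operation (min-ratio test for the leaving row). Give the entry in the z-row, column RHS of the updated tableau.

Ratio test on column p — row 1: 7/3 = 7/3; row 2: 29/2 = 29/2. Minimum is 7/3 at row 1 (s_1 leaves); pivot element 3.
Divide row 1 by 3; eliminate column p from the other rows.
z-row update in column RHS: 0 − (-1)·(7/3) = 7/3.

7/3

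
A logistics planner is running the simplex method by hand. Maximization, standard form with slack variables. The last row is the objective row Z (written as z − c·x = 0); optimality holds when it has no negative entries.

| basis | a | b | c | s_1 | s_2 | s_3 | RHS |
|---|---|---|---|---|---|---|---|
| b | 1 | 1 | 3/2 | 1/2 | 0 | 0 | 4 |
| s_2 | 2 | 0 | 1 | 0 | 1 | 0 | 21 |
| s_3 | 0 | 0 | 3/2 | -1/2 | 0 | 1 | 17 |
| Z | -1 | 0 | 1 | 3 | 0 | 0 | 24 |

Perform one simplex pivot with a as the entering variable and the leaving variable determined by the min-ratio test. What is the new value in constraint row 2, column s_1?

Ratio test on column a — row 1: 4/1 = 4; row 2: 21/2 = 21/2; row 3: entry 0 ≤ 0. Minimum is 4 at row 1 (b leaves); pivot element 1.
Divide row 1 by 1; eliminate column a from the other rows.
Row 2 update in column s_1: 0 − 2·(1/2) = -1.

-1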